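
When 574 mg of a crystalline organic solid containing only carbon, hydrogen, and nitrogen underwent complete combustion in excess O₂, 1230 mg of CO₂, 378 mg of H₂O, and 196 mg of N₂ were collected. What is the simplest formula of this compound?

mol C = 1.23 g CO₂ ÷ 44.009 g/mol = 0.02795 mol
mol H = 2 × 0.378 g H₂O ÷ 18.015 g/mol = 0.04197 mol
mol N = 2 × 0.196 g N₂ ÷ 28.014 g/mol = 0.01399 mol
Divide by the smallest (0.01399 mol): C 1.997, H 2.999, N 1.000

C2H3N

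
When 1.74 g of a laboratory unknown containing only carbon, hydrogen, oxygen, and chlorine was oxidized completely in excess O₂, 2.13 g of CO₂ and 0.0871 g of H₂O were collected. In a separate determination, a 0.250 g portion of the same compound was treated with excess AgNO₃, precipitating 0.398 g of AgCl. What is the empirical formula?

C5HCl2O3

mol C = 2.13 g CO₂ ÷ 44.009 g/mol = 0.04840 mol
mol H = 2 × 0.0871 g H₂O ÷ 18.015 g/mol = 0.009670 mol
From the AgCl data: mol Cl per gram of compound = (0.398 ÷ 143.318) ÷ 0.250 = 0.01111 mol/g, so in the 1.74 g combustion sample mol Cl = 0.01933 mol
mass O = 1.74 − (0.5813 + 0.009747 + 0.6852) = 0.4637 g → mol O = 0.4637 ÷ 15.999 = 0.02899 mol
Divide by the smallest (0.009670 mol): C 5.005, H 1.000, Cl 1.999, O 2.998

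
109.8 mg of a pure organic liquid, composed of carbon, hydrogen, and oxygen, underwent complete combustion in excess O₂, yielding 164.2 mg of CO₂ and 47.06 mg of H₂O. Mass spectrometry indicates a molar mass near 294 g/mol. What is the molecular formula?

C10H14O10

mol C = 0.1642 g CO₂ ÷ 44.009 g/mol = 0.0037311 mol
mol H = 2 × 0.04706 g H₂O ÷ 18.015 g/mol = 0.0052245 mol
mass O = 0.1098 − (0.044814 + 0.0052663) = 0.059720 g → mol O = 0.059720 ÷ 15.999 = 0.0037327 mol
Divide by the smallest (0.0037311 mol): C 1.000, H 1.400, O 1.000
Multiplying each by 5 gives whole numbers: C 5.00, H 7.00, O 5.00
Empirical formula: C5H7O5
Empirical-formula mass = 147.11 g/mol; 294 ÷ 147.11 ≈ 2, so the molecular formula is C10H14O10.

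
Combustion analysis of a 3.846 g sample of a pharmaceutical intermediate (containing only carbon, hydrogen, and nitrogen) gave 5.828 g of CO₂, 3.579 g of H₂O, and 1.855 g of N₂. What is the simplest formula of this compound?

mol C = 5.828 g CO₂ ÷ 44.009 g/mol = 0.13243 mol
mol H = 2 × 3.579 g H₂O ÷ 18.015 g/mol = 0.39734 mol
mol N = 2 × 1.855 g N₂ ÷ 28.014 g/mol = 0.13243 mol
Divide by the smallest (0.13243 mol): C 1.000, H 3.000, N 1.000

CH3N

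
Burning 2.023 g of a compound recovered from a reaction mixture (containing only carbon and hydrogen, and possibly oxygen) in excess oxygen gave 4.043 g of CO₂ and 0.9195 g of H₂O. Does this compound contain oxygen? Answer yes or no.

yes

mol C = 4.043 g CO₂ ÷ 44.009 g/mol = 0.091868 mol
mol H = 2 × 0.9195 g H₂O ÷ 18.015 g/mol = 0.10208 mol
C and H account for only 1.2063 g of the 2.023 g sample; the remaining 0.81668 g must be oxygen.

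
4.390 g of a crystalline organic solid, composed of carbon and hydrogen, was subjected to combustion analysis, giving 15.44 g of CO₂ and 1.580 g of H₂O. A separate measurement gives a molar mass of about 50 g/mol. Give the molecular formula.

C4H2

mol C = 15.44 g CO₂ ÷ 44.009 g/mol = 0.35084 mol
mol H = 2 × 1.580 g H₂O ÷ 18.015 g/mol = 0.17541 mol
Divide by the smallest (0.17541 mol): C 2.000, H 1.000
Empirical formula: C2H
Empirical-formula mass = 25.03 g/mol; 50 ÷ 25.03 ≈ 2, so the molecular formula is C4H2.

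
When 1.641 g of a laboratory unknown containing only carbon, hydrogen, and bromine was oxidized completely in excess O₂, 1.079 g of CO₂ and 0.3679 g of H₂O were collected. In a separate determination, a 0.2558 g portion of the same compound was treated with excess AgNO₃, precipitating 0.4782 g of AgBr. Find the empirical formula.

mol C = 1.079 g CO₂ ÷ 44.009 g/mol = 0.024518 mol
mol H = 2 × 0.3679 g H₂O ÷ 18.015 g/mol = 0.040844 mol
From the AgBr data: mol Br per gram of compound = (0.4782 ÷ 187.772) ÷ 0.2558 = 0.0099558 mol/g, so in the 1.641 g combustion sample mol Br = 0.016338 mol
Divide by the smallest (0.016338 mol): C 1.501, H 2.500, Br 1.000
Multiplying each by 2 gives whole numbers: C 3.00, H 5.00, Br 2.00

C3H5Br2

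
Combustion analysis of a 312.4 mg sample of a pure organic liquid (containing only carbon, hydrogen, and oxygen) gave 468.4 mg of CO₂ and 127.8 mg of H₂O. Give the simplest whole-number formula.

mol C = 0.4684 g CO₂ ÷ 44.009 g/mol = 0.010643 mol
mol H = 2 × 0.1278 g H₂O ÷ 18.015 g/mol = 0.014188 mol
mass O = 0.3124 − (0.12784 + 0.014302) = 0.17026 g → mol O = 0.17026 ÷ 15.999 = 0.010642 mol
Divide by the smallest (0.010642 mol): C 1.000, H 1.333, O 1.000
Multiplying each by 3 gives whole numbers: C 3.00, H 4.00, O 3.00

C3H4O3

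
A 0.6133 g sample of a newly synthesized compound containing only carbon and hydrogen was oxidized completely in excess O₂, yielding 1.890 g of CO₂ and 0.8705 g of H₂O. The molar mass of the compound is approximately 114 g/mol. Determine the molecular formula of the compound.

C8H18

mol C = 1.890 g CO₂ ÷ 44.009 g/mol = 0.042946 mol
mol H = 2 × 0.8705 g H₂O ÷ 18.015 g/mol = 0.096642 mol
Divide by the smallest (0.042946 mol): C 1.000, H 2.250
Multiplying each by 4 gives whole numbers: C 4.00, H 9.00
Empirical formula: C4H9
Empirical-formula mass = 57.12 g/mol; 114 ÷ 57.12 ≈ 2, so the molecular formula is C8H18.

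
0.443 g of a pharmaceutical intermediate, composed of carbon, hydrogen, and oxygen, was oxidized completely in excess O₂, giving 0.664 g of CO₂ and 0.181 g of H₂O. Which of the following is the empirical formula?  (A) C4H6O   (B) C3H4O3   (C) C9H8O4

(B) C3H4O3

mol C = 0.664 g CO₂ ÷ 44.009 g/mol = 0.01509 mol
mol H = 2 × 0.181 g H₂O ÷ 18.015 g/mol = 0.02009 mol
mass O = 0.443 − (0.1812 + 0.02026) = 0.2415 g → mol O = 0.2415 ÷ 15.999 = 0.01510 mol
Divide by the smallest (0.01509 mol): C 1.000, H 1.332, O 1.001
Multiplying each by 3 gives whole numbers: C 3.00, H 4.00, O 3.00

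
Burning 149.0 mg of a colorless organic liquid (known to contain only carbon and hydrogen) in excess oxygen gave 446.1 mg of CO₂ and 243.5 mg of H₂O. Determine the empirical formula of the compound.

C3H8

mol C = 0.4461 g CO₂ ÷ 44.009 g/mol = 0.010137 mol
mol H = 2 × 0.2435 g H₂O ÷ 18.015 g/mol = 0.027033 mol
Divide by the smallest (0.010137 mol): C 1.000, H 2.667
Multiplying each by 3 gives whole numbers: C 3.00, H 8.00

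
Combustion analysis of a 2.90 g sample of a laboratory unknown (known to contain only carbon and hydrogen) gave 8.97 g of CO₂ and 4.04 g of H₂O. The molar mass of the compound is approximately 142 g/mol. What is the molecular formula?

C10H22

mol C = 8.97 g CO₂ ÷ 44.009 g/mol = 0.2038 mol
mol H = 2 × 4.04 g H₂O ÷ 18.015 g/mol = 0.4485 mol
Divide by the smallest (0.2038 mol): C 1.000, H 2.201
Multiplying each by 5 gives whole numbers: C 5.00, H 11.00
Empirical formula: C5H11
Empirical-formula mass = 71.14 g/mol; 142 ÷ 71.14 ≈ 2, so the molecular formula is C10H22.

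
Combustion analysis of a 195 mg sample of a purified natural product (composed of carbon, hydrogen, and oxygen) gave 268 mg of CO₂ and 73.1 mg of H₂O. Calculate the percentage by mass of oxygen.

58.3%

mol C = 0.268 g CO₂ ÷ 44.009 g/mol = 0.006090 mol
mol H = 2 × 0.0731 g H₂O ÷ 18.015 g/mol = 0.008115 mol
mass O = 0.195 − (0.07314 + 0.008180) = 0.1137 g → mol O = 0.1137 ÷ 15.999 = 0.007105 mol
mass % O = 0.1137 g ÷ 0.195 g × 100%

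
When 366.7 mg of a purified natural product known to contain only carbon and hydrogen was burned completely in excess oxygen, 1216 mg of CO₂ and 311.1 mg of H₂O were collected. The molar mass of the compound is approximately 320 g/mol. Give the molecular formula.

C24H30

mol C = 1.216 g CO₂ ÷ 44.009 g/mol = 0.027631 mol
mol H = 2 × 0.3111 g H₂O ÷ 18.015 g/mol = 0.034538 mol
Divide by the smallest (0.027631 mol): C 1.000, H 1.250
Multiplying each by 4 gives whole numbers: C 4.00, H 5.00
Empirical formula: C4H5
Empirical-formula mass = 53.08 g/mol; 320 ÷ 53.08 ≈ 6, so the molecular formula is C24H30.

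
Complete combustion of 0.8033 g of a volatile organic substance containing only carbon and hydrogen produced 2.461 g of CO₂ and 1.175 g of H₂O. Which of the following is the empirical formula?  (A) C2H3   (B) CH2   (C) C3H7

mol C = 2.461 g CO₂ ÷ 44.009 g/mol = 0.055920 mol
mol H = 2 × 1.175 g H₂O ÷ 18.015 g/mol = 0.13045 mol
Divide by the smallest (0.055920 mol): C 1.000, H 2.333
Multiplying each by 3 gives whole numbers: C 3.00, H 7.00

(C) C3H7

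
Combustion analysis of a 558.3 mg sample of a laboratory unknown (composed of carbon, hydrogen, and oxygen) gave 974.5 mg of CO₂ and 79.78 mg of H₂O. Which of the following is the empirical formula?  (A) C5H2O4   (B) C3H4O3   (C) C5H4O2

(A) C5H2O4

mol C = 0.9745 g CO₂ ÷ 44.009 g/mol = 0.022143 mol
mol H = 2 × 0.07978 g H₂O ÷ 18.015 g/mol = 0.0088571 mol
mass O = 0.5583 − (0.26596 + 0.0089279) = 0.28341 g → mol O = 0.28341 ÷ 15.999 = 0.017714 mol
Divide by the smallest (0.0088571 mol): C 2.500, H 1.000, O 2.000
Multiplying each by 2 gives whole numbers: C 5.00, H 2.00, O 4.00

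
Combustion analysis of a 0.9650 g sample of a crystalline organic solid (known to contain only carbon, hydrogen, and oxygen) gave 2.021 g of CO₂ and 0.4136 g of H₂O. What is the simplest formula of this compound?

mol C = 2.021 g CO₂ ÷ 44.009 g/mol = 0.045922 mol
mol H = 2 × 0.4136 g H₂O ÷ 18.015 g/mol = 0.045917 mol
mass O = 0.9650 − (0.55157 + 0.046285) = 0.36714 g → mol O = 0.36714 ÷ 15.999 = 0.022948 mol
Divide by the smallest (0.022948 mol): C 2.001, H 2.001, O 1.000

C2H2O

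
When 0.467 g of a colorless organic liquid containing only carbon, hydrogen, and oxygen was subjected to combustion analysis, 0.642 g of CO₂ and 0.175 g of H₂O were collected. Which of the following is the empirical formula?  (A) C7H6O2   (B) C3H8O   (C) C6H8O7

mol C = 0.642 g CO₂ ÷ 44.009 g/mol = 0.01459 mol
mol H = 2 × 0.175 g H₂O ÷ 18.015 g/mol = 0.01943 mol
mass O = 0.467 − (0.1752 + 0.01958) = 0.2722 g → mol O = 0.2722 ÷ 15.999 = 0.01701 mol
Divide by the smallest (0.01459 mol): C 1.000, H 1.332, O 1.166
Multiplying each by 6 gives whole numbers: C 6.00, H 7.99, O 7.00

(C) C6H8O7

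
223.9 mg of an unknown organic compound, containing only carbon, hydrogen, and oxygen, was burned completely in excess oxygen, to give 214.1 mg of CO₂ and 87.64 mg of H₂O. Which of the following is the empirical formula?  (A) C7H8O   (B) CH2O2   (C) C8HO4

mol C = 0.2141 g CO₂ ÷ 44.009 g/mol = 0.0048649 mol
mol H = 2 × 0.08764 g H₂O ÷ 18.015 g/mol = 0.0097297 mol
mass O = 0.2239 − (0.058432 + 0.0098075) = 0.15566 g → mol O = 0.15566 ÷ 15.999 = 0.0097294 mol
Divide by the smallest (0.0048649 mol): C 1.000, H 2.000, O 2.000

(B) CH2O2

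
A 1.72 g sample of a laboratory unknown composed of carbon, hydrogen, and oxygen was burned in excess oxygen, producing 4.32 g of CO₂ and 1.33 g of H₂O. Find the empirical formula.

mol C = 4.32 g CO₂ ÷ 44.009 g/mol = 0.09816 mol
mol H = 2 × 1.33 g H₂O ÷ 18.015 g/mol = 0.1477 mol
mass O = 1.72 − (1.179 + 0.1488) = 0.3921 g → mol O = 0.3921 ÷ 15.999 = 0.02451 mol
Divide by the smallest (0.02451 mol): C 4.005, H 6.024, O 1.000

C4H6O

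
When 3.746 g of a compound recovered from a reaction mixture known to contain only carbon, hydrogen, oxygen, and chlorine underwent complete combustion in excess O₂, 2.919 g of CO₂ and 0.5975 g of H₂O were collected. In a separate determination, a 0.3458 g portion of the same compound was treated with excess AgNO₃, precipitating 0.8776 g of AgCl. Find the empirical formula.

mol C = 2.919 g CO₂ ÷ 44.009 g/mol = 0.066327 mol
mol H = 2 × 0.5975 g H₂O ÷ 18.015 g/mol = 0.066334 mol
From the AgCl data: mol Cl per gram of compound = (0.8776 ÷ 143.318) ÷ 0.3458 = 0.017708 mol/g, so in the 3.746 g combustion sample mol Cl = 0.066334 mol
mass O = 3.746 − (0.79666 + 0.066864 + 2.3516) = 0.53092 g → mol O = 0.53092 ÷ 15.999 = 0.033185 mol
Divide by the smallest (0.033185 mol): C 1.999, H 1.999, Cl 1.999, O 1.000

C2H2Cl2O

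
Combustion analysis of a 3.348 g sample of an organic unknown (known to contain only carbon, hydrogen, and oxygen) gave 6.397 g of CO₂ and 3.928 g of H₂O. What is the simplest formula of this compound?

mol C = 6.397 g CO₂ ÷ 44.009 g/mol = 0.14536 mol
mol H = 2 × 3.928 g H₂O ÷ 18.015 g/mol = 0.43608 mol
mass O = 3.348 − (1.7459 + 0.43957) = 1.1626 g → mol O = 1.1626 ÷ 15.999 = 0.072664 mol
Divide by the smallest (0.072664 mol): C 2.000, H 6.001, O 1.000

C2H6O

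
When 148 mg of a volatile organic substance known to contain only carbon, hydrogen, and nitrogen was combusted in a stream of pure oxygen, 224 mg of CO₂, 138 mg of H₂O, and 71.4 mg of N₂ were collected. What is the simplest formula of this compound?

CH3N

mol C = 0.224 g CO₂ ÷ 44.009 g/mol = 0.005090 mol
mol H = 2 × 0.138 g H₂O ÷ 18.015 g/mol = 0.01532 mol
mol N = 2 × 0.0714 g N₂ ÷ 28.014 g/mol = 0.005097 mol
Divide by the smallest (0.005090 mol): C 1.000, H 3.010, N 1.001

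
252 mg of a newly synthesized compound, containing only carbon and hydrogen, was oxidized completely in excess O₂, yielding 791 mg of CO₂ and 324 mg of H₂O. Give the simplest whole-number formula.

mol C = 0.791 g CO₂ ÷ 44.009 g/mol = 0.01797 mol
mol H = 2 × 0.324 g H₂O ÷ 18.015 g/mol = 0.03597 mol
Divide by the smallest (0.01797 mol): C 1.000, H 2.001

CH2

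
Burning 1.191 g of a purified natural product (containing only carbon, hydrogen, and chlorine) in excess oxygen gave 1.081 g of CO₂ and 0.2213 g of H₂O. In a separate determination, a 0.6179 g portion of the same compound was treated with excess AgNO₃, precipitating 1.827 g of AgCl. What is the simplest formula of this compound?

mol C = 1.081 g CO₂ ÷ 44.009 g/mol = 0.024563 mol
mol H = 2 × 0.2213 g H₂O ÷ 18.015 g/mol = 0.024568 mol
From the AgCl data: mol Cl per gram of compound = (1.827 ÷ 143.318) ÷ 0.6179 = 0.020631 mol/g, so in the 1.191 g combustion sample mol Cl = 0.024571 mol
Divide by the smallest (0.024563 mol): C 1.000, H 1.000, Cl 1.000

CHCl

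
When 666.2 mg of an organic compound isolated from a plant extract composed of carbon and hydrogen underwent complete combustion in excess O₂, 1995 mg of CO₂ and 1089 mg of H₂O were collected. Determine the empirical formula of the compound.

C3H8

mol C = 1.995 g CO₂ ÷ 44.009 g/mol = 0.045332 mol
mol H = 2 × 1.089 g H₂O ÷ 18.015 g/mol = 0.12090 mol
Divide by the smallest (0.045332 mol): C 1.000, H 2.667
Multiplying each by 3 gives whole numbers: C 3.00, H 8.00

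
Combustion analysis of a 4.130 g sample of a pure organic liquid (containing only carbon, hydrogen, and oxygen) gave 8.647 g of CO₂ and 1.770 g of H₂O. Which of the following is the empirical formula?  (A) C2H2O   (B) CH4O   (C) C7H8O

mol C = 8.647 g CO₂ ÷ 44.009 g/mol = 0.19648 mol
mol H = 2 × 1.770 g H₂O ÷ 18.015 g/mol = 0.19650 mol
mass O = 4.130 − (2.3600 + 0.19807) = 1.5720 g → mol O = 1.5720 ÷ 15.999 = 0.098254 mol
Divide by the smallest (0.098254 mol): C 2.000, H 2.000, O 1.000

(A) C2H2O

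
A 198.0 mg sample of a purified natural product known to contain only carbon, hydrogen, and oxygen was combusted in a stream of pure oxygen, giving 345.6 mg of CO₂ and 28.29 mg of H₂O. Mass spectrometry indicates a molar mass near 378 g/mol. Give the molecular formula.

C15H6O12

mol C = 0.3456 g CO₂ ÷ 44.009 g/mol = 0.0078529 mol
mol H = 2 × 0.02829 g H₂O ÷ 18.015 g/mol = 0.0031407 mol
mass O = 0.1980 − (0.094322 + 0.0031658) = 0.10051 g → mol O = 0.10051 ÷ 15.999 = 0.0062824 mol
Divide by the smallest (0.0031407 mol): C 2.500, H 1.000, O 2.000
Multiplying each by 2 gives whole numbers: C 5.00, H 2.00, O 4.00
Empirical formula: C5H2O4
Empirical-formula mass = 126.07 g/mol; 378 ÷ 126.07 ≈ 3, so the molecular formula is C15H6O12.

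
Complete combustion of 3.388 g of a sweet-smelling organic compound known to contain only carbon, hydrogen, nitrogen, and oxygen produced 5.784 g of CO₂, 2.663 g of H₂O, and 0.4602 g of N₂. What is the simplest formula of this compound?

mol C = 5.784 g CO₂ ÷ 44.009 g/mol = 0.13143 mol
mol H = 2 × 2.663 g H₂O ÷ 18.015 g/mol = 0.29564 mol
mol N = 2 × 0.4602 g N₂ ÷ 28.014 g/mol = 0.032855 mol
mass O = 3.388 − (1.5786 + 0.29801 + 0.46020) = 1.0512 g → mol O = 1.0512 ÷ 15.999 = 0.065705 mol
Divide by the smallest (0.032855 mol): C 4.000, H 8.998, N 1.000, O 2.000

C4H9NO2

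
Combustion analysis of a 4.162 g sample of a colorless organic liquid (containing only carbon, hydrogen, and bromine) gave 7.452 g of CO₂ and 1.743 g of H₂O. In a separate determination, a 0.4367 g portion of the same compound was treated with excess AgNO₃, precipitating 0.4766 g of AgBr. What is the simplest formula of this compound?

mol C = 7.452 g CO₂ ÷ 44.009 g/mol = 0.16933 mol
mol H = 2 × 1.743 g H₂O ÷ 18.015 g/mol = 0.19351 mol
From the AgBr data: mol Br per gram of compound = (0.4766 ÷ 187.772) ÷ 0.4367 = 0.0058122 mol/g, so in the 4.162 g combustion sample mol Br = 0.024190 mol
Divide by the smallest (0.024190 mol): C 7.000, H 7.999, Br 1.000

C7H8Br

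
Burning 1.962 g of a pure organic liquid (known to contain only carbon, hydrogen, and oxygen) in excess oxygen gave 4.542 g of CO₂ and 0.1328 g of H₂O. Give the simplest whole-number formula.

mol C = 4.542 g CO₂ ÷ 44.009 g/mol = 0.10321 mol
mol H = 2 × 0.1328 g H₂O ÷ 18.015 g/mol = 0.014743 mol
mass O = 1.962 − (1.2396 + 0.014861) = 0.70753 g → mol O = 0.70753 ÷ 15.999 = 0.044223 mol
Divide by the smallest (0.014743 mol): C 7.000, H 1.000, O 3.000

C7HO3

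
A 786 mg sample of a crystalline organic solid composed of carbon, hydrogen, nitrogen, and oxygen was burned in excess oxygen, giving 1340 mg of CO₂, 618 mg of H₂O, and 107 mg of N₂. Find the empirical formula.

mol C = 1.34 g CO₂ ÷ 44.009 g/mol = 0.03045 mol
mol H = 2 × 0.618 g H₂O ÷ 18.015 g/mol = 0.06861 mol
mol N = 2 × 0.107 g N₂ ÷ 28.014 g/mol = 0.007639 mol
mass O = 0.786 − (0.3657 + 0.06916 + 0.1070) = 0.2441 g → mol O = 0.2441 ÷ 15.999 = 0.01526 mol
Divide by the smallest (0.007639 mol): C 3.986, H 8.981, N 1.000, O 1.997

C4H9NO2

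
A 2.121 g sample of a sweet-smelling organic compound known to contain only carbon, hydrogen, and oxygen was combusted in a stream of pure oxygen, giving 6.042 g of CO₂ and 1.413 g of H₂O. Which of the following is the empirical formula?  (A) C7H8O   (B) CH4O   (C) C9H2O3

(A) C7H8O

mol C = 6.042 g CO₂ ÷ 44.009 g/mol = 0.13729 mol
mol H = 2 × 1.413 g H₂O ÷ 18.015 g/mol = 0.15687 mol
mass O = 2.121 − (1.6490 + 0.15812) = 0.31388 g → mol O = 0.31388 ÷ 15.999 = 0.019619 mol
Divide by the smallest (0.019619 mol): C 6.998, H 7.996, O 1.000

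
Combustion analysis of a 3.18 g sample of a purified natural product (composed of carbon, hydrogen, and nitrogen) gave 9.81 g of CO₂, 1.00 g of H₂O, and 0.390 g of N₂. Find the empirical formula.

C8H4N

mol C = 9.81 g CO₂ ÷ 44.009 g/mol = 0.2229 mol
mol H = 2 × 1.00 g H₂O ÷ 18.015 g/mol = 0.1110 mol
mol N = 2 × 0.390 g N₂ ÷ 28.014 g/mol = 0.02784 mol
Divide by the smallest (0.02784 mol): C 8.006, H 3.987, N 1.000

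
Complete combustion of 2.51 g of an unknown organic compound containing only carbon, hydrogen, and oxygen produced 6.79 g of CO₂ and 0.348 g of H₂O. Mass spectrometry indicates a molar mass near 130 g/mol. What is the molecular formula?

mol C = 6.79 g CO₂ ÷ 44.009 g/mol = 0.1543 mol
mol H = 2 × 0.348 g H₂O ÷ 18.015 g/mol = 0.03863 mol
mass O = 2.51 − (1.853 + 0.03894) = 0.6179 g → mol O = 0.6179 ÷ 15.999 = 0.03862 mol
Divide by the smallest (0.03862 mol): C 3.995, H 1.000, O 1.000
Empirical formula: C4HO
Empirical-formula mass = 65.05 g/mol; 130 ÷ 65.05 ≈ 2, so the molecular formula is C8H2O2.

C8H2O2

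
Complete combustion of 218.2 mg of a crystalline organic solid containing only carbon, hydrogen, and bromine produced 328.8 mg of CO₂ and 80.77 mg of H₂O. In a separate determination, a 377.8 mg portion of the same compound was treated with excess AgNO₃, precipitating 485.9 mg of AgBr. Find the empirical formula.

mol C = 0.3288 g CO₂ ÷ 44.009 g/mol = 0.0074712 mol
mol H = 2 × 0.08077 g H₂O ÷ 18.015 g/mol = 0.0089670 mol
From the AgBr data: mol Br per gram of compound = (0.4859 ÷ 187.772) ÷ 0.3778 = 0.0068494 mol/g, so in the 0.2182 g combustion sample mol Br = 0.0014945 mol
Divide by the smallest (0.0014945 mol): C 4.999, H 6.000, Br 1.000

C5H6Br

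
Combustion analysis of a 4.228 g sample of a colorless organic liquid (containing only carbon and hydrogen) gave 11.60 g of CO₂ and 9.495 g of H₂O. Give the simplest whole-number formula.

CH4

mol C = 11.60 g CO₂ ÷ 44.009 g/mol = 0.26358 mol
mol H = 2 × 9.495 g H₂O ÷ 18.015 g/mol = 1.0541 mol
Divide by the smallest (0.26358 mol): C 1.000, H 3.999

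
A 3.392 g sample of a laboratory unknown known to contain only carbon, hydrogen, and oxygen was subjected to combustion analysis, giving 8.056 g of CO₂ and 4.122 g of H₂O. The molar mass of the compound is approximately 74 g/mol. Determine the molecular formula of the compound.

mol C = 8.056 g CO₂ ÷ 44.009 g/mol = 0.18305 mol
mol H = 2 × 4.122 g H₂O ÷ 18.015 g/mol = 0.45762 mol
mass O = 3.392 − (2.1987 + 0.46128) = 0.73207 g → mol O = 0.73207 ÷ 15.999 = 0.045757 mol
Divide by the smallest (0.045757 mol): C 4.001, H 10.001, O 1.000
Empirical formula: C4H10O
Empirical-formula mass = 74.12 g/mol; 74 ÷ 74.12 ≈ 1, so the molecular formula is C4H10O.

C4H10O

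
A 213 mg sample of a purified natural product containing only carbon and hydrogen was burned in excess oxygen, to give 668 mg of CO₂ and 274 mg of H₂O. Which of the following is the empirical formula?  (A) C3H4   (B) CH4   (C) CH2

(C) CH2

mol C = 0.668 g CO₂ ÷ 44.009 g/mol = 0.01518 mol
mol H = 2 × 0.274 g H₂O ÷ 18.015 g/mol = 0.03042 mol
Divide by the smallest (0.01518 mol): C 1.000, H 2.004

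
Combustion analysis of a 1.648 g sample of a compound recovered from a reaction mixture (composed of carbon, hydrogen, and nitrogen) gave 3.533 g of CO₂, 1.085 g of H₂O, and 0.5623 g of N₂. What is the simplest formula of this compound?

C2H3N

mol C = 3.533 g CO₂ ÷ 44.009 g/mol = 0.080279 mol
mol H = 2 × 1.085 g H₂O ÷ 18.015 g/mol = 0.12046 mol
mol N = 2 × 0.5623 g N₂ ÷ 28.014 g/mol = 0.040144 mol
Divide by the smallest (0.040144 mol): C 2.000, H 3.001, N 1.000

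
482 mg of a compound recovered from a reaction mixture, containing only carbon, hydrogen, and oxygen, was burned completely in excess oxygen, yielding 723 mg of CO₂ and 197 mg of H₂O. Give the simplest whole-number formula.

mol C = 0.723 g CO₂ ÷ 44.009 g/mol = 0.01643 mol
mol H = 2 × 0.197 g H₂O ÷ 18.015 g/mol = 0.02187 mol
mass O = 0.482 − (0.1973 + 0.02205) = 0.2626 g → mol O = 0.2626 ÷ 15.999 = 0.01642 mol
Divide by the smallest (0.01642 mol): C 1.001, H 1.332, O 1.000
Multiplying each by 3 gives whole numbers: C 3.00, H 4.00, O 3.00

C3H4O3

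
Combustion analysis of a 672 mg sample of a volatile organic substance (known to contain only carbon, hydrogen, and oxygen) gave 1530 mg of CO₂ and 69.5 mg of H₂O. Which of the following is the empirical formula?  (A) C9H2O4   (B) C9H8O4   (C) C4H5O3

(A) C9H2O4

mol C = 1.53 g CO₂ ÷ 44.009 g/mol = 0.03477 mol
mol H = 2 × 0.0695 g H₂O ÷ 18.015 g/mol = 0.007716 mol
mass O = 0.672 − (0.4176 + 0.007778) = 0.2467 g → mol O = 0.2467 ÷ 15.999 = 0.01542 mol
Divide by the smallest (0.007716 mol): C 4.506, H 1.000, O 1.998
Multiplying each by 2 gives whole numbers: C 9.01, H 2.00, O 4.00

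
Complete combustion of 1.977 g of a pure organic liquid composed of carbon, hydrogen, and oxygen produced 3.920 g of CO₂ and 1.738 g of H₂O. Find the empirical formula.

mol C = 3.920 g CO₂ ÷ 44.009 g/mol = 0.089073 mol
mol H = 2 × 1.738 g H₂O ÷ 18.015 g/mol = 0.19295 mol
mass O = 1.977 − (1.0699 + 0.19449) = 0.71265 g → mol O = 0.71265 ÷ 15.999 = 0.044544 mol
Divide by the smallest (0.044544 mol): C 2.000, H 4.332, O 1.000
Multiplying each by 3 gives whole numbers: C 6.00, H 13.00, O 3.00

C6H13O3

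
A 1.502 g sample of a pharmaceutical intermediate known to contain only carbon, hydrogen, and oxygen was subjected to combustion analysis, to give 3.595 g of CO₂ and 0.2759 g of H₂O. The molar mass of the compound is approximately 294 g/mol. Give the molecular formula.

mol C = 3.595 g CO₂ ÷ 44.009 g/mol = 0.081688 mol
mol H = 2 × 0.2759 g H₂O ÷ 18.015 g/mol = 0.030630 mol
mass O = 1.502 − (0.98115 + 0.030875) = 0.48997 g → mol O = 0.48997 ÷ 15.999 = 0.030625 mol
Divide by the smallest (0.030625 mol): C 2.667, H 1.000, O 1.000
Multiplying each by 3 gives whole numbers: C 8.00, H 3.00, O 3.00
Empirical formula: C8H3O3
Empirical-formula mass = 147.11 g/mol; 294 ÷ 147.11 ≈ 2, so the molecular formula is C16H6O6.

C16H6O6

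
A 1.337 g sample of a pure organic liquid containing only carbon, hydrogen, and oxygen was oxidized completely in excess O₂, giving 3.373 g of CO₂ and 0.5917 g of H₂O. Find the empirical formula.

C7H6O2

mol C = 3.373 g CO₂ ÷ 44.009 g/mol = 0.076643 mol
mol H = 2 × 0.5917 g H₂O ÷ 18.015 g/mol = 0.065690 mol
mass O = 1.337 − (0.92056 + 0.066215) = 0.35022 g → mol O = 0.35022 ÷ 15.999 = 0.021890 mol
Divide by the smallest (0.021890 mol): C 3.501, H 3.001, O 1.000
Multiplying each by 2 gives whole numbers: C 7.00, H 6.00, O 2.00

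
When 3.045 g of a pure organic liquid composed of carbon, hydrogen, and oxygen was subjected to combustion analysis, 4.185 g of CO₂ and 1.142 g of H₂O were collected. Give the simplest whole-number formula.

C6H8O7

mol C = 4.185 g CO₂ ÷ 44.009 g/mol = 0.095094 mol
mol H = 2 × 1.142 g H₂O ÷ 18.015 g/mol = 0.12678 mol
mass O = 3.045 − (1.1422 + 0.12780) = 1.7750 g → mol O = 1.7750 ÷ 15.999 = 0.11095 mol
Divide by the smallest (0.095094 mol): C 1.000, H 1.333, O 1.167
Multiplying each by 6 gives whole numbers: C 6.00, H 8.00, O 7.00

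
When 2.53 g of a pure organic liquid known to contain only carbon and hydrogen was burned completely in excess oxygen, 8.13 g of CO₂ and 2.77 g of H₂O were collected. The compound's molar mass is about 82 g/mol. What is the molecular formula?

C6H10

mol C = 8.13 g CO₂ ÷ 44.009 g/mol = 0.1847 mol
mol H = 2 × 2.77 g H₂O ÷ 18.015 g/mol = 0.3075 mol
Divide by the smallest (0.1847 mol): C 1.000, H 1.665
Multiplying each by 3 gives whole numbers: C 3.00, H 4.99
Empirical formula: C3H5
Empirical-formula mass = 41.07 g/mol; 82 ÷ 41.07 ≈ 2, so the molecular formula is C6H10.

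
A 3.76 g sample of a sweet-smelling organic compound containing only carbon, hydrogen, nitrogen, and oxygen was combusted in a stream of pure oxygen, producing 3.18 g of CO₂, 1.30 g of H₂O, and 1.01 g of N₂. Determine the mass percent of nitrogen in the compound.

26.9%

mol C = 3.18 g CO₂ ÷ 44.009 g/mol = 0.07226 mol
mol H = 2 × 1.30 g H₂O ÷ 18.015 g/mol = 0.1443 mol
mol N = 2 × 1.01 g N₂ ÷ 28.014 g/mol = 0.07211 mol
mass O = 3.76 − (0.8679 + 0.1455 + 1.010) = 1.737 g → mol O = 1.737 ÷ 15.999 = 0.1085 mol
mass % N = 1.010 g ÷ 3.76 g × 100%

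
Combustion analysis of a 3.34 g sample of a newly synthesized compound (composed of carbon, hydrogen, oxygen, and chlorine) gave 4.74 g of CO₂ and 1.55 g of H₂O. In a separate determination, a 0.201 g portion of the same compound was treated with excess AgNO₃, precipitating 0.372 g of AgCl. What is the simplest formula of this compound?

mol C = 4.74 g CO₂ ÷ 44.009 g/mol = 0.1077 mol
mol H = 2 × 1.55 g H₂O ÷ 18.015 g/mol = 0.1721 mol
From the AgCl data: mol Cl per gram of compound = (0.372 ÷ 143.318) ÷ 0.201 = 0.01291 mol/g, so in the 3.34 g combustion sample mol Cl = 0.04313 mol
mass O = 3.34 − (1.294 + 0.1735 + 1.529) = 0.3439 g → mol O = 0.3439 ÷ 15.999 = 0.02149 mol
Divide by the smallest (0.02149 mol): C 5.011, H 8.006, Cl 2.007, O 1.000

C5H8Cl2O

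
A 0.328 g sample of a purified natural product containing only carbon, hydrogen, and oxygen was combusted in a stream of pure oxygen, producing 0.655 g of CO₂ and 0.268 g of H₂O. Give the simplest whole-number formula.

C2H4O

mol C = 0.655 g CO₂ ÷ 44.009 g/mol = 0.01488 mol
mol H = 2 × 0.268 g H₂O ÷ 18.015 g/mol = 0.02975 mol
mass O = 0.328 − (0.1788 + 0.02999) = 0.1192 g → mol O = 0.1192 ÷ 15.999 = 0.007453 mol
Divide by the smallest (0.007453 mol): C 1.997, H 3.992, O 1.000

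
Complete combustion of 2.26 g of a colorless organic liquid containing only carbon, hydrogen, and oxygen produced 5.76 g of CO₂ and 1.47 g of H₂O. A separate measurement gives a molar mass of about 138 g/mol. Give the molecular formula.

mol C = 5.76 g CO₂ ÷ 44.009 g/mol = 0.1309 mol
mol H = 2 × 1.47 g H₂O ÷ 18.015 g/mol = 0.1632 mol
mass O = 2.26 − (1.572 + 0.1645) = 0.5235 g → mol O = 0.5235 ÷ 15.999 = 0.03272 mol
Divide by the smallest (0.03272 mol): C 4.000, H 4.988, O 1.000
Empirical formula: C4H5O
Empirical-formula mass = 69.08 g/mol; 138 ÷ 69.08 ≈ 2, so the molecular formula is C8H10O2.

C8H10O2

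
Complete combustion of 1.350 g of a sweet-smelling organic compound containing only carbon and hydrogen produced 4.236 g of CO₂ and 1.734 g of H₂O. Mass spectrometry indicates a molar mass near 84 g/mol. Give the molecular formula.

mol C = 4.236 g CO₂ ÷ 44.009 g/mol = 0.096253 mol
mol H = 2 × 1.734 g H₂O ÷ 18.015 g/mol = 0.19251 mol
Divide by the smallest (0.096253 mol): C 1.000, H 2.000
Empirical formula: CH2
Empirical-formula mass = 14.03 g/mol; 84 ÷ 14.03 ≈ 6, so the molecular formula is C6H12.

C6H12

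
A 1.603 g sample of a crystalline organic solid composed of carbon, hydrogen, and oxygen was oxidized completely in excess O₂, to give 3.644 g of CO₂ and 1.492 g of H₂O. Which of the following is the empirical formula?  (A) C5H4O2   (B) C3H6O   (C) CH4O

mol C = 3.644 g CO₂ ÷ 44.009 g/mol = 0.082801 mol
mol H = 2 × 1.492 g H₂O ÷ 18.015 g/mol = 0.16564 mol
mass O = 1.603 − (0.99453 + 0.16696) = 0.44151 g → mol O = 0.44151 ÷ 15.999 = 0.027596 mol
Divide by the smallest (0.027596 mol): C 3.000, H 6.002, O 1.000

(B) C3H6O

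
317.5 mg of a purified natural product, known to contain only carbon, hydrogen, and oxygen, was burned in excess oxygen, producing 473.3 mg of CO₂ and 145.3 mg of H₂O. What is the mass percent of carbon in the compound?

40.68%

mol C = 0.4733 g CO₂ ÷ 44.009 g/mol = 0.010755 mol
mol H = 2 × 0.1453 g H₂O ÷ 18.015 g/mol = 0.016131 mol
mass O = 0.3175 − (0.12917 + 0.016260) = 0.17207 g → mol O = 0.17207 ÷ 15.999 = 0.010755 mol
mass % C = 0.12917 g ÷ 0.3175 g × 100%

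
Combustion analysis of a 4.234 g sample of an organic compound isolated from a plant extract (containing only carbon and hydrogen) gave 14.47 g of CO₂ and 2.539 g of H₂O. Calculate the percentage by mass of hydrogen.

mol C = 14.47 g CO₂ ÷ 44.009 g/mol = 0.32880 mol
mol H = 2 × 2.539 g H₂O ÷ 18.015 g/mol = 0.28188 mol
mass % H = 0.28413 g ÷ 4.234 g × 100%

6.71%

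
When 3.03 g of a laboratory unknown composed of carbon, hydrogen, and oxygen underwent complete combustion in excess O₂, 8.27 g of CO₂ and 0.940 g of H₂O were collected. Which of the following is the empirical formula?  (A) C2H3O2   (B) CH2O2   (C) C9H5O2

mol C = 8.27 g CO₂ ÷ 44.009 g/mol = 0.1879 mol
mol H = 2 × 0.940 g H₂O ÷ 18.015 g/mol = 0.1044 mol
mass O = 3.03 − (2.257 + 0.1052) = 0.6677 g → mol O = 0.6677 ÷ 15.999 = 0.04174 mol
Divide by the smallest (0.04174 mol): C 4.502, H 2.500, O 1.000
Multiplying each by 2 gives whole numbers: C 9.00, H 5.00, O 2.00

(C) C9H5O2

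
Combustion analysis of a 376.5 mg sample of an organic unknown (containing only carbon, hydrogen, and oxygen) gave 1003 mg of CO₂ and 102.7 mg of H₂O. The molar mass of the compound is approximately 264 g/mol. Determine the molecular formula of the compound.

mol C = 1.003 g CO₂ ÷ 44.009 g/mol = 0.022791 mol
mol H = 2 × 0.1027 g H₂O ÷ 18.015 g/mol = 0.011402 mol
mass O = 0.3765 − (0.27374 + 0.011493) = 0.091267 g → mol O = 0.091267 ÷ 15.999 = 0.0057045 mol
Divide by the smallest (0.0057045 mol): C 3.995, H 1.999, O 1.000
Empirical formula: C4H2O
Empirical-formula mass = 66.06 g/mol; 264 ÷ 66.06 ≈ 4, so the molecular formula is C16H8O4.

C16H8O4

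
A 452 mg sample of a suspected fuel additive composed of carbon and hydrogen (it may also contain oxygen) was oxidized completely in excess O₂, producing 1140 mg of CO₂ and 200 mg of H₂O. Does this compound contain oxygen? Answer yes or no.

yes

mol C = 1.14 g CO₂ ÷ 44.009 g/mol = 0.02590 mol
mol H = 2 × 0.200 g H₂O ÷ 18.015 g/mol = 0.02220 mol
C and H account for only 0.3335 g of the 0.452 g sample; the remaining 0.1185 g must be oxygen.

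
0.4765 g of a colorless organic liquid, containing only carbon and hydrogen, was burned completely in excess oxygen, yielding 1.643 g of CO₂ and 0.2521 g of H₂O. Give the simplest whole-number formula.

C4H3

mol C = 1.643 g CO₂ ÷ 44.009 g/mol = 0.037333 mol
mol H = 2 × 0.2521 g H₂O ÷ 18.015 g/mol = 0.027988 mol
Divide by the smallest (0.027988 mol): C 1.334, H 1.000
Multiplying each by 3 gives whole numbers: C 4.00, H 3.00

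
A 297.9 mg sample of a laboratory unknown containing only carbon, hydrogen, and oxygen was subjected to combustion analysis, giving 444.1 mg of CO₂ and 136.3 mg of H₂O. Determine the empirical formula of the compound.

C2H3O2

mol C = 0.4441 g CO₂ ÷ 44.009 g/mol = 0.010091 mol
mol H = 2 × 0.1363 g H₂O ÷ 18.015 g/mol = 0.015132 mol
mass O = 0.2979 − (0.12120 + 0.015253) = 0.16144 g → mol O = 0.16144 ÷ 15.999 = 0.010091 mol
Divide by the smallest (0.010091 mol): C 1.000, H 1.500, O 1.000
Multiplying each by 2 gives whole numbers: C 2.00, H 3.00, O 2.00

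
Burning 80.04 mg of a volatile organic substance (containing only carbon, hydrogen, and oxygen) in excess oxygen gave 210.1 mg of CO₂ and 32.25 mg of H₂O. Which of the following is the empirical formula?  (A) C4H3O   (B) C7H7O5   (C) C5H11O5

(A) C4H3O

mol C = 0.2101 g CO₂ ÷ 44.009 g/mol = 0.0047740 mol
mol H = 2 × 0.03225 g H₂O ÷ 18.015 g/mol = 0.0035803 mol
mass O = 0.08004 − (0.057341 + 0.0036090) = 0.019090 g → mol O = 0.019090 ÷ 15.999 = 0.0011932 mol
Divide by the smallest (0.0011932 mol): C 4.001, H 3.001, O 1.000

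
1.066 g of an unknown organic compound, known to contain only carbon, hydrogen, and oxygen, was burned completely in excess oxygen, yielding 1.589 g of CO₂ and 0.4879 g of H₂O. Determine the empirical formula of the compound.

mol C = 1.589 g CO₂ ÷ 44.009 g/mol = 0.036106 mol
mol H = 2 × 0.4879 g H₂O ÷ 18.015 g/mol = 0.054166 mol
mass O = 1.066 − (0.43367 + 0.054599) = 0.57773 g → mol O = 0.57773 ÷ 15.999 = 0.036110 mol
Divide by the smallest (0.036106 mol): C 1.000, H 1.500, O 1.000
Multiplying each by 2 gives whole numbers: C 2.00, H 3.00, O 2.00

C2H3O2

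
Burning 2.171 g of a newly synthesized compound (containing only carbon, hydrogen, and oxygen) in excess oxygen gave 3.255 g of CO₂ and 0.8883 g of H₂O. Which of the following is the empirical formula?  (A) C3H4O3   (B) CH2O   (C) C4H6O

mol C = 3.255 g CO₂ ÷ 44.009 g/mol = 0.073962 mol
mol H = 2 × 0.8883 g H₂O ÷ 18.015 g/mol = 0.098618 mol
mass O = 2.171 − (0.88836 + 0.099407) = 1.1832 g → mol O = 1.1832 ÷ 15.999 = 0.073957 mol
Divide by the smallest (0.073957 mol): C 1.000, H 1.333, O 1.000
Multiplying each by 3 gives whole numbers: C 3.00, H 4.00, O 3.00

(A) C3H4O3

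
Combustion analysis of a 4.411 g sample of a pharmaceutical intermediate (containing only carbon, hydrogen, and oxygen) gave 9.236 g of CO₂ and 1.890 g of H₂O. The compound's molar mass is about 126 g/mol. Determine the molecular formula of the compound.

C6H6O3

mol C = 9.236 g CO₂ ÷ 44.009 g/mol = 0.20987 mol
mol H = 2 × 1.890 g H₂O ÷ 18.015 g/mol = 0.20983 mol
mass O = 4.411 − (2.5207 + 0.21150) = 1.6788 g → mol O = 1.6788 ÷ 15.999 = 0.10493 mol
Divide by the smallest (0.10493 mol): C 2.000, H 2.000, O 1.000
Empirical formula: C2H2O
Empirical-formula mass = 42.04 g/mol; 126 ÷ 42.04 ≈ 3, so the molecular formula is C6H6O3.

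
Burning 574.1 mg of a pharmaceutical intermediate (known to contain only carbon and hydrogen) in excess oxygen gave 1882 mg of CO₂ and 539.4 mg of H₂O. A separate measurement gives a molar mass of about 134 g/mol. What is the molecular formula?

C10H14

mol C = 1.882 g CO₂ ÷ 44.009 g/mol = 0.042764 mol
mol H = 2 × 0.5394 g H₂O ÷ 18.015 g/mol = 0.059883 mol
Divide by the smallest (0.042764 mol): C 1.000, H 1.400
Multiplying each by 5 gives whole numbers: C 5.00, H 7.00
Empirical formula: C5H7
Empirical-formula mass = 67.11 g/mol; 134 ÷ 67.11 ≈ 2, so the molecular formula is C10H14.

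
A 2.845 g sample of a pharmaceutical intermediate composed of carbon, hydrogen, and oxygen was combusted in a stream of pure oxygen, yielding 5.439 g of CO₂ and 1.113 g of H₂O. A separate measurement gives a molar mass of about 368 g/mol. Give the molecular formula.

C16H16O10

mol C = 5.439 g CO₂ ÷ 44.009 g/mol = 0.12359 mol
mol H = 2 × 1.113 g H₂O ÷ 18.015 g/mol = 0.12356 mol
mass O = 2.845 − (1.4844 + 0.12455) = 1.2360 g → mol O = 1.2360 ÷ 15.999 = 0.077257 mol
Divide by the smallest (0.077257 mol): C 1.600, H 1.599, O 1.000
Multiplying each by 5 gives whole numbers: C 8.00, H 8.00, O 5.00
Empirical formula: C8H8O5
Empirical-formula mass = 184.15 g/mol; 368 ÷ 184.15 ≈ 2, so the molecular formula is C16H16O10.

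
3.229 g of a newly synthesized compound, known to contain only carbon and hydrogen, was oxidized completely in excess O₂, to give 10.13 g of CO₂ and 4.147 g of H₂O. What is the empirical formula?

mol C = 10.13 g CO₂ ÷ 44.009 g/mol = 0.23018 mol
mol H = 2 × 4.147 g H₂O ÷ 18.015 g/mol = 0.46039 mol
Divide by the smallest (0.23018 mol): C 1.000, H 2.000

CH2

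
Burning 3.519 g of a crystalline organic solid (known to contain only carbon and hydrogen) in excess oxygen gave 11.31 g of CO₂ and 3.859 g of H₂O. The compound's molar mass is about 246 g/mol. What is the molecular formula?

C18H30

mol C = 11.31 g CO₂ ÷ 44.009 g/mol = 0.25699 mol
mol H = 2 × 3.859 g H₂O ÷ 18.015 g/mol = 0.42842 mol
Divide by the smallest (0.25699 mol): C 1.000, H 1.667
Multiplying each by 3 gives whole numbers: C 3.00, H 5.00
Empirical formula: C3H5
Empirical-formula mass = 41.07 g/mol; 246 ÷ 41.07 ≈ 6, so the molecular formula is C18H30.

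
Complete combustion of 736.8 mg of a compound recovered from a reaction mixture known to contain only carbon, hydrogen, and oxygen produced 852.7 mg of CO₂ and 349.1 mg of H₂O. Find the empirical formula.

mol C = 0.8527 g CO₂ ÷ 44.009 g/mol = 0.019376 mol
mol H = 2 × 0.3491 g H₂O ÷ 18.015 g/mol = 0.038757 mol
mass O = 0.7368 − (0.23272 + 0.039067) = 0.46501 g → mol O = 0.46501 ÷ 15.999 = 0.029065 mol
Divide by the smallest (0.019376 mol): C 1.000, H 2.000, O 1.500
Multiplying each by 2 gives whole numbers: C 2.00, H 4.00, O 3.00

C2H4O3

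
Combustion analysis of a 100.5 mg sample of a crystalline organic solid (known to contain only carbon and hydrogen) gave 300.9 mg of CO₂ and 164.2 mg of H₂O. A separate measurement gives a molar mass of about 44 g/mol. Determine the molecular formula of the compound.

C3H8

mol C = 0.3009 g CO₂ ÷ 44.009 g/mol = 0.0068372 mol
mol H = 2 × 0.1642 g H₂O ÷ 18.015 g/mol = 0.018229 mol
Divide by the smallest (0.0068372 mol): C 1.000, H 2.666
Multiplying each by 3 gives whole numbers: C 3.00, H 8.00
Empirical formula: C3H8
Empirical-formula mass = 44.10 g/mol; 44 ÷ 44.10 ≈ 1, so the molecular formula is C3H8.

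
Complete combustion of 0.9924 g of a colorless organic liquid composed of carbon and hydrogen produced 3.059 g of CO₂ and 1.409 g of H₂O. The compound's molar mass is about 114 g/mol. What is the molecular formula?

mol C = 3.059 g CO₂ ÷ 44.009 g/mol = 0.069509 mol
mol H = 2 × 1.409 g H₂O ÷ 18.015 g/mol = 0.15643 mol
Divide by the smallest (0.069509 mol): C 1.000, H 2.250
Multiplying each by 4 gives whole numbers: C 4.00, H 9.00
Empirical formula: C4H9
Empirical-formula mass = 57.12 g/mol; 114 ÷ 57.12 ≈ 2, so the molecular formula is C8H18.

C8H18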